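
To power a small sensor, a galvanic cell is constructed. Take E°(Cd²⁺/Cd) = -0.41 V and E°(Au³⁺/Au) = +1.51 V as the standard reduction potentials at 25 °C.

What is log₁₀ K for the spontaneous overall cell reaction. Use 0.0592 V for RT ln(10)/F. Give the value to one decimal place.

Cathode: Au³⁺/Au; anode: Cd²⁺/Cd. E°cell = +1.92 V, n = 6.
log K = nE°cell / 0.0592 = (6)(+1.92) / 0.0592 = 194.6.

194.6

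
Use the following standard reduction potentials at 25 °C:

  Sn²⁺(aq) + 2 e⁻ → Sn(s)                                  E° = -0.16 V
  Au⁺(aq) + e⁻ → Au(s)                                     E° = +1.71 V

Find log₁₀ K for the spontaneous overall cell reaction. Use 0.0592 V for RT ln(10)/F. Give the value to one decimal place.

Cathode: Au⁺/Au; anode: Sn²⁺/Sn. E°cell = +1.87 V, n = 2.
log K = nE°cell / 0.0592 = (2)(+1.87) / 0.0592 = 63.2.

63.2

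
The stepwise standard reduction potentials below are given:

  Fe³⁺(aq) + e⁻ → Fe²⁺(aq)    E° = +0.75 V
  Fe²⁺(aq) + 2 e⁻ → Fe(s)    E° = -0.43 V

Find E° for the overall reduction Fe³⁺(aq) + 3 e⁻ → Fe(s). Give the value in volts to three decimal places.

Standard free energies of sequential steps add: ΔG°₃ = ΔG°₁ + ΔG°₂, so n₃E°₃ = n₁E°₁ + n₂E°₂.
E°₃ = (1×+0.75 + 2×-0.43) / 3 = (-0.110) / 3 = -0.037 V.

-0.037 V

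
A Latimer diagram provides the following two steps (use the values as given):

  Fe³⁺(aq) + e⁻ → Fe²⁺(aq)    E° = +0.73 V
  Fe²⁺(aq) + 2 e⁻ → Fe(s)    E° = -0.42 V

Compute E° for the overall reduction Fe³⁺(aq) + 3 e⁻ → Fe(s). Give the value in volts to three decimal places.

Standard free energies of sequential steps add: ΔG°₃ = ΔG°₁ + ΔG°₂, so n₃E°₃ = n₁E°₁ + n₂E°₂.
E°₃ = (1×+0.73 + 2×-0.42) / 3 = (-0.110) / 3 = -0.037 V.

-0.037 V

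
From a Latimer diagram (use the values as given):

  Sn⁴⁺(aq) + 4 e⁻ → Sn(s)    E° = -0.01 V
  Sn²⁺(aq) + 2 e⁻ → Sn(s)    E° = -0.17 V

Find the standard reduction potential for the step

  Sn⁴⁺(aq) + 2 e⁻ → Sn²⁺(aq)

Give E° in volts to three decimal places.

Sequential free energies add, so n₃E°₃ = n₁E°₁ + n₂E°₂.
With n₃ = 4, and the known step contributing 2×(-0.17) V, the unknown satisfies 2·E° = 4×(-0.01) − 2×(-0.17) = +0.300.
E° = +0.300 / 2 = +0.150 V.

+0.150 V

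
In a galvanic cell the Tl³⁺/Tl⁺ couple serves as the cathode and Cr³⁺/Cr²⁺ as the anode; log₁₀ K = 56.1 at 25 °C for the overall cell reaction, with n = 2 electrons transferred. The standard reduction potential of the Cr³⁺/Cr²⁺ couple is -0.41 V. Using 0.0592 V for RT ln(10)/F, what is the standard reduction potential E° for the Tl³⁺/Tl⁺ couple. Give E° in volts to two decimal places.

E°cell = (0.0592/n)·log K = (0.0592/2)(56.1) = +1.661 V.
Since Tl³⁺/Tl⁺ is the cathode and Cr³⁺/Cr²⁺ the anode, E°cell = E°(Tl³⁺/Tl⁺) − E°(Cr³⁺/Cr²⁺).
So E°(Tl³⁺/Tl⁺) = E°cell + E°(Cr³⁺/Cr²⁺) = +1.661 + (-0.41) = +1.25 V.

+1.25 V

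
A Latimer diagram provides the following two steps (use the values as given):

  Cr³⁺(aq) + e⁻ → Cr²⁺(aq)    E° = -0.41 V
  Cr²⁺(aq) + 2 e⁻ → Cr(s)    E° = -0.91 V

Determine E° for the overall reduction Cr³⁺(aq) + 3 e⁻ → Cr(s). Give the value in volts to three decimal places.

-0.743 V

Since ΔG° = −nFE° is additive over sequential reductions, n₃E°₃ = n₁E°₁ + n₂E°₂.
E°₃ = (1×-0.41 + 2×-0.91) / 3 = (-2.230) / 3 = -0.743 V.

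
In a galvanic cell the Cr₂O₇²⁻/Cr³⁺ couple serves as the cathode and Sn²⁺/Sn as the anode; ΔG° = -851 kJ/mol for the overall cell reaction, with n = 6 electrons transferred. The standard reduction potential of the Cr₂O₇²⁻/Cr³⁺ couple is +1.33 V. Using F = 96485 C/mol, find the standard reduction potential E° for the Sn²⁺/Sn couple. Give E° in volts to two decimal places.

-0.14 V

E°cell = −ΔG°/(nF) = −(-851×10³)/((6)(96485)) = +1.470 V.
Since Cr₂O₇²⁻/Cr³⁺ is the cathode and Sn²⁺/Sn the anode, E°cell = E°(Cr₂O₇²⁻/Cr³⁺) − E°(Sn²⁺/Sn).
So E°(Sn²⁺/Sn) = E°(Cr₂O₇²⁻/Cr³⁺) − E°cell = (+1.33) − (+1.470) = -0.14 V.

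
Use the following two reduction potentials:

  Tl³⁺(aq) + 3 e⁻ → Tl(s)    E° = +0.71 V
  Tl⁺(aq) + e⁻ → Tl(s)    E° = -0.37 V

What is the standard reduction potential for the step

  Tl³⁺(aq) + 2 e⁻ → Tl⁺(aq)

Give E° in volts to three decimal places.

Sequential free energies add, so n₃E°₃ = n₁E°₁ + n₂E°₂.
With n₃ = 3, and the known step contributing 1×(-0.37) V, the unknown satisfies 2·E° = 3×(+0.71) − 1×(-0.37) = +2.500.
E° = +2.500 / 2 = +1.250 V.

+1.250 V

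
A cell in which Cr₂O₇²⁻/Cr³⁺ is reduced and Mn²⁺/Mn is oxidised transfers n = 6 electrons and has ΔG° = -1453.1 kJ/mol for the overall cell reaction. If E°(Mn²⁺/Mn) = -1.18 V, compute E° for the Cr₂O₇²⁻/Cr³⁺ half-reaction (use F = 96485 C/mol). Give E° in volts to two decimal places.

+1.33 V

E°cell = −ΔG°/(nF) = −(-1453.1×10³)/((6)(96485)) = +2.510 V.
Since Cr₂O₇²⁻/Cr³⁺ is the cathode and Mn²⁺/Mn the anode, E°cell = E°(Cr₂O₇²⁻/Cr³⁺) − E°(Mn²⁺/Mn).
So E°(Cr₂O₇²⁻/Cr³⁺) = E°cell + E°(Mn²⁺/Mn) = +2.510 + (-1.18) = +1.33 V.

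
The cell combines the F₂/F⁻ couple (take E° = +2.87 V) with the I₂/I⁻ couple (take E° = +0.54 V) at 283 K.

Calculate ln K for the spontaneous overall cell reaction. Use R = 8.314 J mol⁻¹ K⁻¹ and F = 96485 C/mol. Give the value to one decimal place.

Cathode: F₂/F⁻; anode: I₂/I⁻. E°cell = (+2.87) − (+0.54) = +2.33 V, with n = 2.
ΔG° = −nFE° = −RT ln K, so ln K = nFE°/(RT) = (2)(96485)(+2.33) / ((8.314)(283)) = 191.095.

191.1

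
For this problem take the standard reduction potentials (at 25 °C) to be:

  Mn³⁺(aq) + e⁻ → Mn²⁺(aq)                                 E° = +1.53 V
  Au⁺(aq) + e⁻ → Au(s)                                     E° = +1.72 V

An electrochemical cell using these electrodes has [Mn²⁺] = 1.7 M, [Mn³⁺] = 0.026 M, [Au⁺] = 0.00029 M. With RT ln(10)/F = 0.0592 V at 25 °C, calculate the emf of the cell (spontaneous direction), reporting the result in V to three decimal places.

Au⁺/Au is the cathode (higher E°), Mn³⁺/Mn²⁺ the anode: E°cell = +1.72 − (+1.53) = +0.19 V, n = 1.
Overall: Au⁺(aq) + Mn²⁺(aq) → Au(s) + Mn³⁺(aq)
Q = [Mn³⁺] / ([Au⁺]·[Mn²⁺]); log Q = 1.722.
E = E° − (0.0592/n) log Q = +0.19 − (0.0592/1)(1.722) = +0.088 V.

+0.088 V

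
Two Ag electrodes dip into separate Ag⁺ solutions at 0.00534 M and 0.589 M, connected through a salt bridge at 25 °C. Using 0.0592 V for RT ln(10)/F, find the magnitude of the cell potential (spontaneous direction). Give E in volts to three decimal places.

For a concentration cell E°cell = 0. The 0.589 M side is the cathode (reduction is favoured where [Ag⁺] is higher).
With n = 1, E = −(0.0592/1) log([Ag⁺]ₐₙ/[Ag⁺]꜀ₐₜ) = −(0.0592/1) log(0.00534/0.589) = −(0.0592/1)(-2.043) = +0.121 V.

+0.121 V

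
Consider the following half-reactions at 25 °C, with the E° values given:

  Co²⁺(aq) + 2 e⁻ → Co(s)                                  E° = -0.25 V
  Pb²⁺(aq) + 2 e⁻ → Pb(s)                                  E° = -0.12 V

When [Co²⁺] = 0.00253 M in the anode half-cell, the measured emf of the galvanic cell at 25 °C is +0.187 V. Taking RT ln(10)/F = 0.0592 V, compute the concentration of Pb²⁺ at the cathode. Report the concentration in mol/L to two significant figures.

Pb²⁺/Pb is the cathode, Co²⁺/Co the anode: E°cell = +0.13 V, n = 2.
Overall reaction: Pb²⁺(aq) + Co(s) → Pb(s) + Co²⁺(aq); Q = [Co²⁺]^1/[Pb²⁺]^1.
From E = E° − (0.0592/n) log Q: log Q = (E° − E)·n/0.0592 = (+0.13 − (+0.187))·2/0.0592 = -1.9257.
So 1·log[Pb²⁺] = 1·log(0.00253) − log Q = -2.5969 − (-1.9257) = -0.6712; [Pb²⁺] = 10^(-0.6712) ≈ 0.21 M.

0.21 M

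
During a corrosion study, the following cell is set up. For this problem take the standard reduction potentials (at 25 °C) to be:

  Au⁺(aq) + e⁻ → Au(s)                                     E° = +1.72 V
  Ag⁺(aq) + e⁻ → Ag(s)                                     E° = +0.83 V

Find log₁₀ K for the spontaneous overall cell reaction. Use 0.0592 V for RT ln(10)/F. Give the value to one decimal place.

15.0

Cathode: Au⁺/Au; anode: Ag⁺/Ag. E°cell = +0.89 V, n = 1.
log K = nE°cell / 0.0592 = (1)(+0.89) / 0.0592 = 15.0.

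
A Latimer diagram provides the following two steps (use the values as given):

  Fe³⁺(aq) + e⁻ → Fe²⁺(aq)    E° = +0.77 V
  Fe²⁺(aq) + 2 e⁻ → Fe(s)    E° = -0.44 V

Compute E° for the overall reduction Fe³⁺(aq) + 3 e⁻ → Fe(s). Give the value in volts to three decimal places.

-0.037 V

Standard free energies of sequential steps add: ΔG°₃ = ΔG°₁ + ΔG°₂, so n₃E°₃ = n₁E°₁ + n₂E°₂.
E°₃ = (1×+0.77 + 2×-0.44) / 3 = (-0.110) / 3 = -0.037 V.
E° values themselves are not directly additive — weighting by electron count is essential.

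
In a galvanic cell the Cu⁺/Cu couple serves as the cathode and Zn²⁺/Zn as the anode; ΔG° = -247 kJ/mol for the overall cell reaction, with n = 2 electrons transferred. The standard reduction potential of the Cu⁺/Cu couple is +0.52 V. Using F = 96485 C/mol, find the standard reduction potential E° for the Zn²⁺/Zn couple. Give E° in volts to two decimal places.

-0.76 V

E°cell = −ΔG°/(nF) = −(-247×10³)/((2)(96485)) = +1.280 V.
Since Cu⁺/Cu is the cathode and Zn²⁺/Zn the anode, E°cell = E°(Cu⁺/Cu) − E°(Zn²⁺/Zn).
So E°(Zn²⁺/Zn) = E°(Cu⁺/Cu) − E°cell = (+0.52) − (+1.280) = -0.76 V.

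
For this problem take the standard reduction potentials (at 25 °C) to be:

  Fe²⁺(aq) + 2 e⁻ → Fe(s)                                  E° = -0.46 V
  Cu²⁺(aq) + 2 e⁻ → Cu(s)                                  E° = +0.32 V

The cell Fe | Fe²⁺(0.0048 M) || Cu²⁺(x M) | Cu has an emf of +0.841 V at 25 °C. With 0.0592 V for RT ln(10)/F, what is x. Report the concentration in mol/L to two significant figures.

Cu²⁺/Cu is the cathode, Fe²⁺/Fe the anode: E°cell = +0.78 V, n = 2.
Overall reaction: Cu²⁺(aq) + Fe(s) → Cu(s) + Fe²⁺(aq); Q = [Fe²⁺]^1/[Cu²⁺]^1.
From E = E° − (0.0592/n) log Q: log Q = (E° − E)·n/0.0592 = (+0.78 − (+0.841))·2/0.0592 = -2.0608.
So 1·log[Cu²⁺] = 1·log(0.0048) − log Q = -2.3188 − (-2.0608) = -0.2580; [Cu²⁺] = 10^(-0.2580) ≈ 0.55 M.

0.55 M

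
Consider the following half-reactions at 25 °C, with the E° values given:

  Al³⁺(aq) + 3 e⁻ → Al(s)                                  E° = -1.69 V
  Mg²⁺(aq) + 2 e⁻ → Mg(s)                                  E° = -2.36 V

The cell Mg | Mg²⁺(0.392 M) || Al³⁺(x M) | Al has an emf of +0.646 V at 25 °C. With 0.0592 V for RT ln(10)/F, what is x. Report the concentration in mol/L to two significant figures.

0.015 M

Al³⁺/Al is the cathode, Mg²⁺/Mg the anode: E°cell = +0.67 V, n = 6.
Overall reaction: 2 Al³⁺(aq) + 3 Mg(s) → 2 Al(s) + 3 Mg²⁺(aq); Q = [Mg²⁺]^3/[Al³⁺]^2.
From E = E° − (0.0592/n) log Q: log Q = (E° − E)·n/0.0592 = (+0.67 − (+0.646))·6/0.0592 = 2.4324.
So 2·log[Al³⁺] = 3·log(0.392) − log Q = -1.2201 − (2.4324) = -3.6525; log[Al³⁺] = -3.6525 / 2 = -1.8262; [Al³⁺] = 10^(-1.8262) ≈ 0.015 M.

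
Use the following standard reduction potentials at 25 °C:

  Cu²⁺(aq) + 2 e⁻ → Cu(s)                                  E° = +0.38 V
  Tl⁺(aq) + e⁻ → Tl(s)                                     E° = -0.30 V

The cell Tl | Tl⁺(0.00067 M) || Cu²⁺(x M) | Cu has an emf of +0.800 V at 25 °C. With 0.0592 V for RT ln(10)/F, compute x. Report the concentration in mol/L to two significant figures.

0.0051 M

Cu²⁺/Cu is the cathode, Tl⁺/Tl the anode: E°cell = +0.68 V, n = 2.
Overall reaction: Cu²⁺(aq) + 2 Tl(s) → Cu(s) + 2 Tl⁺(aq); Q = [Tl⁺]^2/[Cu²⁺]^1.
From E = E° − (0.0592/n) log Q: log Q = (E° − E)·n/0.0592 = (+0.68 − (+0.800))·2/0.0592 = -4.0541.
So 1·log[Cu²⁺] = 2·log(0.00067) − log Q = -6.3479 − (-4.0541) = -2.2938; [Cu²⁺] = 10^(-2.2938) ≈ 0.0051 M.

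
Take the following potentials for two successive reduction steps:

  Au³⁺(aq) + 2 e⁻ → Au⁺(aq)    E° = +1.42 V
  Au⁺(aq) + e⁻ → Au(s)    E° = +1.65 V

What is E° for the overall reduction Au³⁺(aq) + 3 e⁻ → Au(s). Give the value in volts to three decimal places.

+1.497 V

Since ΔG° = −nFE° is additive over sequential reductions, n₃E°₃ = n₁E°₁ + n₂E°₂.
E°₃ = (2×+1.42 + 1×+1.65) / 3 = (+4.490) / 3 = +1.497 V.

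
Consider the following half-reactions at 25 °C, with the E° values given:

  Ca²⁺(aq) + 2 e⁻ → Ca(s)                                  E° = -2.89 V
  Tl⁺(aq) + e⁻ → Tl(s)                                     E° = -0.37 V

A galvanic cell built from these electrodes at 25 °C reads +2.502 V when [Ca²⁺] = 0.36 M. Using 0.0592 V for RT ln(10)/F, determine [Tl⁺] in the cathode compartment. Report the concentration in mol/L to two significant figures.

Tl⁺/Tl is the cathode, Ca²⁺/Ca the anode: E°cell = +2.52 V, n = 2.
Overall reaction: 2 Tl⁺(aq) + Ca(s) → 2 Tl(s) + Ca²⁺(aq); Q = [Ca²⁺]^1/[Tl⁺]^2.
From E = E° − (0.0592/n) log Q: log Q = (E° − E)·n/0.0592 = (+2.52 − (+2.502))·2/0.0592 = 0.6081.
So 2·log[Tl⁺] = 1·log(0.36) − log Q = -0.4437 − (0.6081) = -1.0518; log[Tl⁺] = -1.0518 / 2 = -0.5259; [Tl⁺] = 10^(-0.5259) ≈ 0.30 M.

0.30 M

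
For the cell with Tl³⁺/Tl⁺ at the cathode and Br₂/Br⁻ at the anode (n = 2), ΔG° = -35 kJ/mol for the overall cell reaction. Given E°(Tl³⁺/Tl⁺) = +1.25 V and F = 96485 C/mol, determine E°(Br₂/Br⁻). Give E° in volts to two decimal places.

+1.07 V

E°cell = −ΔG°/(nF) = −(-35×10³)/((2)(96485)) = +0.181 V.
Since Tl³⁺/Tl⁺ is the cathode and Br₂/Br⁻ the anode, E°cell = E°(Tl³⁺/Tl⁺) − E°(Br₂/Br⁻).
So E°(Br₂/Br⁻) = E°(Tl³⁺/Tl⁺) − E°cell = (+1.25) − (+0.181) = +1.07 V.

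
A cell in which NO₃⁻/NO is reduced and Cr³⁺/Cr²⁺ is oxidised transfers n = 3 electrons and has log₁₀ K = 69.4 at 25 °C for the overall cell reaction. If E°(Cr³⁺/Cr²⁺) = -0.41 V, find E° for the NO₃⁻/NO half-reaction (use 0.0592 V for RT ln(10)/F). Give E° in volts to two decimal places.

E°cell = (0.0592/n)·log K = (0.0592/3)(69.4) = +1.369 V.
Since NO₃⁻/NO is the cathode and Cr³⁺/Cr²⁺ the anode, E°cell = E°(NO₃⁻/NO) − E°(Cr³⁺/Cr²⁺).
So E°(NO₃⁻/NO) = E°cell + E°(Cr³⁺/Cr²⁺) = +1.369 + (-0.41) = +0.96 V.

+0.96 V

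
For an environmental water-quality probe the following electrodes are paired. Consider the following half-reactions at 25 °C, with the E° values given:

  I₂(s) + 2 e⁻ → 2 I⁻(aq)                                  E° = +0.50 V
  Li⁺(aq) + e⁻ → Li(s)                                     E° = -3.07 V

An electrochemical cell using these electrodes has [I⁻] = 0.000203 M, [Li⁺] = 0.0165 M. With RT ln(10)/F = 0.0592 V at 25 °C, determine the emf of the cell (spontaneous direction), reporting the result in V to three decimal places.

I₂/I⁻ is the cathode (higher E°), Li⁺/Li the anode: E°cell = +0.50 − (-3.07) = +3.57 V, n = 2.
Overall: I₂(s) + 2 Li(s) → 2 I⁻(aq) + 2 Li⁺(aq)
Q = [I⁻]^2·[Li⁺]^2; log Q = -10.950.
E = E° − (0.0592/n) log Q = +3.57 − (0.0592/2)(-10.950) = +3.894 V.

+3.894 V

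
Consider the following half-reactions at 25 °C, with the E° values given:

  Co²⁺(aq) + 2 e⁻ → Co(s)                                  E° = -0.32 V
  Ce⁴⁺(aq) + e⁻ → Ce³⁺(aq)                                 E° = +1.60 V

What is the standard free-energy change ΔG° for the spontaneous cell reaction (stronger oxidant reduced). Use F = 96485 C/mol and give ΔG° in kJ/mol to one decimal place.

Ce⁴⁺/Ce³⁺ (E° = +1.60 V) is the cathode; Co²⁺/Co (E° = -0.32 V) is the anode, so E°cell = +1.92 V.
Balancing electrons gives n = 2 (lcm of 1 and 2).
ΔG° = −nFE° = −(2)(96485)(+1.92) = -370,502 J = -370.5 kJ/mol.

-370.5 kJ/mol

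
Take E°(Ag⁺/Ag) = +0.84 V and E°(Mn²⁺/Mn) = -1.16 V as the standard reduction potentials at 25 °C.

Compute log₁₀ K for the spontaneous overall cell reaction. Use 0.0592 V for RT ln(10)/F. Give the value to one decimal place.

Cathode: Ag⁺/Ag; anode: Mn²⁺/Mn. E°cell = +2.00 V, n = 2.
log K = nE°cell / 0.0592 = (2)(+2.00) / 0.0592 = 67.6.

67.6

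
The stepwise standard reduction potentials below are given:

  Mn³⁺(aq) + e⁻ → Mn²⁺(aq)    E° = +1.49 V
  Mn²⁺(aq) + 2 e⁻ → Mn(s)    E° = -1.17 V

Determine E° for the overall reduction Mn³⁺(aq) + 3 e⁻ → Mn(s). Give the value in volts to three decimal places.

Since ΔG° = −nFE° is additive over sequential reductions, n₃E°₃ = n₁E°₁ + n₂E°₂.
E°₃ = (1×+1.49 + 2×-1.17) / 3 = (-0.850) / 3 = -0.283 V.

-0.283 V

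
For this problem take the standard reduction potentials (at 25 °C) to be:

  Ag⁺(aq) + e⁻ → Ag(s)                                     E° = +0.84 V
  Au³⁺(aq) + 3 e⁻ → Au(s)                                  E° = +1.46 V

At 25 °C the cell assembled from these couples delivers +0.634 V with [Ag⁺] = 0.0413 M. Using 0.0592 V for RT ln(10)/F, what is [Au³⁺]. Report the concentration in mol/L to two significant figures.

Au³⁺/Au is the cathode, Ag⁺/Ag the anode: E°cell = +0.62 V, n = 3.
Overall reaction: Au³⁺(aq) + 3 Ag(s) → Au(s) + 3 Ag⁺(aq); Q = [Ag⁺]^3/[Au³⁺]^1.
From E = E° − (0.0592/n) log Q: log Q = (E° − E)·n/0.0592 = (+0.62 − (+0.634))·3/0.0592 = -0.7095.
So 1·log[Au³⁺] = 3·log(0.0413) − log Q = -4.1521 − (-0.7095) = -3.4426; [Au³⁺] = 10^(-3.4426) ≈ 0.00036 M.

0.00036 M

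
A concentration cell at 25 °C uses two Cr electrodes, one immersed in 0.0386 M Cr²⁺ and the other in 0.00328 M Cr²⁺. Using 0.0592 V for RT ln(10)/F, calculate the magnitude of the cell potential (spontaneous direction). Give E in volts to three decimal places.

+0.032 V

For a concentration cell E°cell = 0. The 0.0386 M side is the cathode (reduction is favoured where [Cr²⁺] is higher).
With n = 2, E = −(0.0592/2) log([Cr²⁺]ₐₙ/[Cr²⁺]꜀ₐₜ) = −(0.0592/2) log(0.00328/0.0386) = −(0.0592/2)(-1.071) = +0.032 V.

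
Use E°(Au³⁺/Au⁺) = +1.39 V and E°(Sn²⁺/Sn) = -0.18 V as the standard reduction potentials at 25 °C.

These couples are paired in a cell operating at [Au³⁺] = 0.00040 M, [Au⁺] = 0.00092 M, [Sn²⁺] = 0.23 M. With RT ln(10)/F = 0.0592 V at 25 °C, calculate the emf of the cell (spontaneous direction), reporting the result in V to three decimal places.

Au³⁺/Au⁺ is the cathode (higher E°), Sn²⁺/Sn the anode: E°cell = +1.39 − (-0.18) = +1.57 V, n = 2.
Overall: Au³⁺(aq) + Sn(s) → Au⁺(aq) + Sn²⁺(aq)
Q = [Au⁺]·[Sn²⁺] / ([Au³⁺]); log Q = -0.277.
E = E° − (0.0592/n) log Q = +1.57 − (0.0592/2)(-0.277) = +1.578 V.

+1.578 V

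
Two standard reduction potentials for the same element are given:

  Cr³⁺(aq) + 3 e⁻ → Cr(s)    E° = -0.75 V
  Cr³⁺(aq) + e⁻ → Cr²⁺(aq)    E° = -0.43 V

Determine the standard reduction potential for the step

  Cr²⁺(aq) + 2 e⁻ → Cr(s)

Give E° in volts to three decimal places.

Sequential free energies add, so n₃E°₃ = n₁E°₁ + n₂E°₂.
With n₃ = 3, and the known step contributing 1×(-0.43) V, the unknown satisfies 2·E° = 3×(-0.75) − 1×(-0.43) = -1.820.
E° = -1.820 / 2 = -0.910 V.

-0.910 V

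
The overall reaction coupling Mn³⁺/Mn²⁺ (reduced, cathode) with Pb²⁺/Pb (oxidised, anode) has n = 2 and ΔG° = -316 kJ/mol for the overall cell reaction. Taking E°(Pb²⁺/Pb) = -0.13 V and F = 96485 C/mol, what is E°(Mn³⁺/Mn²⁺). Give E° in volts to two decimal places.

+1.51 V

E°cell = −ΔG°/(nF) = −(-316×10³)/((2)(96485)) = +1.638 V.
Since Mn³⁺/Mn²⁺ is the cathode and Pb²⁺/Pb the anode, E°cell = E°(Mn³⁺/Mn²⁺) − E°(Pb²⁺/Pb).
So E°(Mn³⁺/Mn²⁺) = E°cell + E°(Pb²⁺/Pb) = +1.638 + (-0.13) = +1.51 V.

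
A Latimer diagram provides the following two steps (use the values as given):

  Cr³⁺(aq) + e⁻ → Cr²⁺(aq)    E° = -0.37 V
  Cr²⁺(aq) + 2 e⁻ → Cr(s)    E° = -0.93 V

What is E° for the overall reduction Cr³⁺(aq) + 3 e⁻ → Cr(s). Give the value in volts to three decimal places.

Since ΔG° = −nFE° is additive over sequential reductions, n₃E°₃ = n₁E°₁ + n₂E°₂.
E°₃ = (1×-0.37 + 2×-0.93) / 3 = (-2.230) / 3 = -0.743 V.

-0.743 V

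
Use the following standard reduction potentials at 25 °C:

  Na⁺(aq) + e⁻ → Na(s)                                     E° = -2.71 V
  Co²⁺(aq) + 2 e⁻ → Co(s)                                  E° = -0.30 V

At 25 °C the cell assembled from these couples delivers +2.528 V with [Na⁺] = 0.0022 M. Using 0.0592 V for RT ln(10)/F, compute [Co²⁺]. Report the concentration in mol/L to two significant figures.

0.047 M

Co²⁺/Co is the cathode, Na⁺/Na the anode: E°cell = +2.41 V, n = 2.
Overall reaction: Co²⁺(aq) + 2 Na(s) → Co(s) + 2 Na⁺(aq); Q = [Na⁺]^2/[Co²⁺]^1.
From E = E° − (0.0592/n) log Q: log Q = (E° − E)·n/0.0592 = (+2.41 − (+2.528))·2/0.0592 = -3.9865.
So 1·log[Co²⁺] = 2·log(0.0022) − log Q = -5.3152 − (-3.9865) = -1.3287; [Co²⁺] = 10^(-1.3287) ≈ 0.047 M.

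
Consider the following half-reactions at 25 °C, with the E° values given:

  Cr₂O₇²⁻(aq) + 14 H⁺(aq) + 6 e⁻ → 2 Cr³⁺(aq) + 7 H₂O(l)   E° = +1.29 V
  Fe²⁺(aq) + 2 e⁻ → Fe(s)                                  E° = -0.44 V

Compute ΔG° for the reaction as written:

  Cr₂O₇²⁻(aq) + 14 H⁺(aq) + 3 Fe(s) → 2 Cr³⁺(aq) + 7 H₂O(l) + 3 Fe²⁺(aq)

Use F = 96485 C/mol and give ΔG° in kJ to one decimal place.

As written, Cr₂O₇²⁻/Cr³⁺ is reduced (cathode) and Fe²⁺/Fe is oxidised (anode), so E°cell = (+1.29) − (-0.44) = +1.73 V.
Balancing electrons gives n = 6.
ΔG° = −nFE° = −(6)(96485)(+1.73) = -1,001,514 J = -1001.5 kJ.

-1001.5 kJ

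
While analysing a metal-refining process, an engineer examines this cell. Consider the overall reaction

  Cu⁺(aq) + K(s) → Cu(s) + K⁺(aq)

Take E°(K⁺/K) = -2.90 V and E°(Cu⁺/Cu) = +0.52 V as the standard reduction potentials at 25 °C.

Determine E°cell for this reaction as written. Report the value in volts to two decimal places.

+3.42 V

The Cu⁺/Cu couple has the higher reduction potential, so it is the cathode; K⁺/K is oxidised at the anode.
E°cell = E°(cathode) − E°(anode) = (+0.52) − (-2.90) = +3.42 V.
Since E°cell > 0, the reaction is spontaneous under standard conditions.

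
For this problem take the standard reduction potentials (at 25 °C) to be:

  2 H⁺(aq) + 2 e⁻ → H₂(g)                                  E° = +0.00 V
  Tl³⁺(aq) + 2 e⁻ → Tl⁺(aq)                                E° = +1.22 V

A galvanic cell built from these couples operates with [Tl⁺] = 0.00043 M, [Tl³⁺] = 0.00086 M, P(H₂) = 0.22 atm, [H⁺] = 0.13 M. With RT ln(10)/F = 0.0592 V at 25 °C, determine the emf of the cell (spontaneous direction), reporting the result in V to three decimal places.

Tl³⁺/Tl⁺ is the cathode (higher E°), H⁺/H₂ the anode: E°cell = +1.22 − (+0.00) = +1.22 V, n = 2.
Overall: Tl³⁺(aq) + H₂(g) → Tl⁺(aq) + 2 H⁺(aq)
Q = [Tl⁺]·[H⁺]^2 / ([Tl³⁺]·P(H₂)); log Q = -1.416.
E = E° − (0.0592/n) log Q = +1.22 − (0.0592/2)(-1.416) = +1.262 V.

+1.262 V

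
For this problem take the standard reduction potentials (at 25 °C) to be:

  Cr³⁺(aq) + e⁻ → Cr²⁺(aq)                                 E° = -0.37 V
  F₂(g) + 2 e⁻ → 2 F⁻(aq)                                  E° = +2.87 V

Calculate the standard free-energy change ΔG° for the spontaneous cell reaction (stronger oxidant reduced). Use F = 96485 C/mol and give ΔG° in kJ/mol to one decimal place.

F₂/F⁻ (E° = +2.87 V) is the cathode; Cr³⁺/Cr²⁺ (E° = -0.37 V) is the anode, so E°cell = +3.24 V.
Balancing electrons gives n = 2 (lcm of 2 and 1).
ΔG° = −nFE° = −(2)(96485)(+3.24) = -625,223 J = -625.2 kJ/mol.

-625.2 kJ/mol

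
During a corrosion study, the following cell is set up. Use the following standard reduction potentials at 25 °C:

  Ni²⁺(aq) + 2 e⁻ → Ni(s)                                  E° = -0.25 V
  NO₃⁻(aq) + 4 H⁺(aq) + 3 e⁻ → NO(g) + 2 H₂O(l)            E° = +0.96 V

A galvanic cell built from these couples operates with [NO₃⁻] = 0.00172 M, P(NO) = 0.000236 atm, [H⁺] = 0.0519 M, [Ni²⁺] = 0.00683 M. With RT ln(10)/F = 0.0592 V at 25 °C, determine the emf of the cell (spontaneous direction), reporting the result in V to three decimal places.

+1.190 V

NO₃⁻/NO is the cathode (higher E°), Ni²⁺/Ni the anode: E°cell = +0.96 − (-0.25) = +1.21 V, n = 6.
Overall: 2 NO₃⁻(aq) + 8 H⁺(aq) + 3 Ni(s) → 2 NO(g) + 4 H₂O(l) + 3 Ni²⁺(aq)
Q = P(NO)^2·[Ni²⁺]^3 / ([NO₃⁻]^2·[H⁺]^8); log Q = 2.057.
E = E° − (0.0592/n) log Q = +1.21 − (0.0592/6)(2.057) = +1.190 V.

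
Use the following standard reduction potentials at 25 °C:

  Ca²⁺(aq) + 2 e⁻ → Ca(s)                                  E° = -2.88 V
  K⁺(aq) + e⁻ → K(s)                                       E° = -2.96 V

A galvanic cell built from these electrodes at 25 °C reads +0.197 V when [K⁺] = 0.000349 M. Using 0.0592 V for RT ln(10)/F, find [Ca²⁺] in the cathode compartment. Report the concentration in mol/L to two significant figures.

Ca²⁺/Ca is the cathode, K⁺/K the anode: E°cell = +0.08 V, n = 2.
Overall reaction: Ca²⁺(aq) + 2 K(s) → Ca(s) + 2 K⁺(aq); Q = [K⁺]^2/[Ca²⁺]^1.
From E = E° − (0.0592/n) log Q: log Q = (E° − E)·n/0.0592 = (+0.08 − (+0.197))·2/0.0592 = -3.9527.
So 1·log[Ca²⁺] = 2·log(0.000349) − log Q = -6.9143 − (-3.9527) = -2.9616; [Ca²⁺] = 10^(-2.9616) ≈ 0.0011 M.

0.0011 M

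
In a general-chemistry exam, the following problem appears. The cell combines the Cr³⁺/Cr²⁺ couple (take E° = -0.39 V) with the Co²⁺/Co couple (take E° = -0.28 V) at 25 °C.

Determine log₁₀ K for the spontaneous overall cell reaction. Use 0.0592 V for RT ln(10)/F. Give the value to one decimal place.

3.7

Cathode: Co²⁺/Co; anode: Cr³⁺/Cr²⁺. E°cell = +0.11 V, n = 2.
log K = nE°cell / 0.0592 = (2)(+0.11) / 0.0592 = 3.7.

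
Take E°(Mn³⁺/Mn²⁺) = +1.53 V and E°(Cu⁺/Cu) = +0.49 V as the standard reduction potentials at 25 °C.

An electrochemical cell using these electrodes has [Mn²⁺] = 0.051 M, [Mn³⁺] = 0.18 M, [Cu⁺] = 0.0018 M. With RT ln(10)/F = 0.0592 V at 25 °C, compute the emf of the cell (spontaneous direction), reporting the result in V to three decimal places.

+1.235 V

Mn³⁺/Mn²⁺ is the cathode (higher E°), Cu⁺/Cu the anode: E°cell = +1.53 − (+0.49) = +1.04 V, n = 1.
Overall: Mn³⁺(aq) + Cu(s) → Mn²⁺(aq) + Cu⁺(aq)
Q = [Mn²⁺]·[Cu⁺] / ([Mn³⁺]); log Q = -3.292.
E = E° − (0.0592/n) log Q = +1.04 − (0.0592/1)(-3.292) = +1.235 V.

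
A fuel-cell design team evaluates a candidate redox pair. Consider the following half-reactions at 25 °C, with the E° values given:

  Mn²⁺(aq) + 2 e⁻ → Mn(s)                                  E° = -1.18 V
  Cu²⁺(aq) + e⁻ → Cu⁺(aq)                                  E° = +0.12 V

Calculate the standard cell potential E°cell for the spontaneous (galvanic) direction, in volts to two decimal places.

The Cu²⁺/Cu⁺ couple has the higher reduction potential, so it is the cathode; Mn²⁺/Mn is oxidised at the anode.
E°cell = E°(cathode) − E°(anode) = (+0.12) − (-1.18) = +1.30 V.
Since E°cell > 0, the reaction is spontaneous under standard conditions.

+1.30 V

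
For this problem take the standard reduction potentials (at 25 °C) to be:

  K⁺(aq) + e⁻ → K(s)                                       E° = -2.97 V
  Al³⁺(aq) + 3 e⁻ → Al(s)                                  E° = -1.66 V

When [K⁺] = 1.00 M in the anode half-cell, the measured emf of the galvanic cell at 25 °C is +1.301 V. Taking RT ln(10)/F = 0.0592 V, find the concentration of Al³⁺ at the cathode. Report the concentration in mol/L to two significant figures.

0.35 M

Al³⁺/Al is the cathode, K⁺/K the anode: E°cell = +1.31 V, n = 3.
Overall reaction: Al³⁺(aq) + 3 K(s) → Al(s) + 3 K⁺(aq); Q = [K⁺]^3/[Al³⁺]^1.
From E = E° − (0.0592/n) log Q: log Q = (E° − E)·n/0.0592 = (+1.31 − (+1.301))·3/0.0592 = 0.4561.
So 1·log[Al³⁺] = 3·log(1) − log Q = 0.0000 − (0.4561) = -0.4561; [Al³⁺] = 10^(-0.4561) ≈ 0.35 M.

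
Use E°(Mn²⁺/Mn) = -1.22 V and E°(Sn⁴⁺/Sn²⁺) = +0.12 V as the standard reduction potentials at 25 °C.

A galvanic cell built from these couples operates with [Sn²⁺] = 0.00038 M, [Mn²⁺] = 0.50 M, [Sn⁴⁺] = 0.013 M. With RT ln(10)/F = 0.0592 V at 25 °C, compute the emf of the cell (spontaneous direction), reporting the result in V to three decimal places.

Sn⁴⁺/Sn²⁺ is the cathode (higher E°), Mn²⁺/Mn the anode: E°cell = +0.12 − (-1.22) = +1.34 V, n = 2.
Overall: Sn⁴⁺(aq) + Mn(s) → Sn²⁺(aq) + Mn²⁺(aq)
Q = [Sn²⁺]·[Mn²⁺] / ([Sn⁴⁺]); log Q = -1.835.
E = E° − (0.0592/n) log Q = +1.34 − (0.0592/2)(-1.835) = +1.394 V.

+1.394 V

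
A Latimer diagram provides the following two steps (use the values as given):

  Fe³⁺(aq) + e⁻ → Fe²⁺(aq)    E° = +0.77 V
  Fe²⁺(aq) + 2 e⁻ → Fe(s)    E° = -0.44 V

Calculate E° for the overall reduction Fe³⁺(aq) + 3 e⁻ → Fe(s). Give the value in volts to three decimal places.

-0.037 V

Adding the free-energy changes (−nFE°) of the two steps gives −n₃FE°₃ = −n₁FE°₁ − n₂FE°₂.
E°₃ = (1×+0.77 + 2×-0.44) / 3 = (-0.110) / 3 = -0.037 V.
E° values themselves are not directly additive — weighting by electron count is essential.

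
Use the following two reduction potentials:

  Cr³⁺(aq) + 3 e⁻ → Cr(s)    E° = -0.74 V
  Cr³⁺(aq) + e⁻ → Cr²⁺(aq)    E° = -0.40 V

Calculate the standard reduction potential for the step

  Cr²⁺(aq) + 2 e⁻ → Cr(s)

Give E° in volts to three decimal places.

Sequential free energies add, so n₃E°₃ = n₁E°₁ + n₂E°₂.
With n₃ = 3, and the known step contributing 1×(-0.40) V, the unknown satisfies 2·E° = 3×(-0.74) − 1×(-0.40) = -1.820.
E° = -1.820 / 2 = -0.910 V.

-0.910 V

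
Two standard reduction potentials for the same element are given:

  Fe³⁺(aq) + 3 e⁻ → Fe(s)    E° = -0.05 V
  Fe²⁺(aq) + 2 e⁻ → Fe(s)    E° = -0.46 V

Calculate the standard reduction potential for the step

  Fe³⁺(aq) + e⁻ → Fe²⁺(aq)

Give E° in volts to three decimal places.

+0.770 V

Sequential free energies add, so n₃E°₃ = n₁E°₁ + n₂E°₂.
With n₃ = 3, and the known step contributing 2×(-0.46) V, the unknown satisfies 1·E° = 3×(-0.05) − 2×(-0.46) = +0.770.
E° = +0.770 / 1 = +0.770 V.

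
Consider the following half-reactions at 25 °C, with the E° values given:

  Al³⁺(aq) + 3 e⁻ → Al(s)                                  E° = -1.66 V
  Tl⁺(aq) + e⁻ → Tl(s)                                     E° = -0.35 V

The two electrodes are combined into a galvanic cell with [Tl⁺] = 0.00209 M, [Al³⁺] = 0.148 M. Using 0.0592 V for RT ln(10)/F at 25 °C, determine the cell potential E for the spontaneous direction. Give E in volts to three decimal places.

Tl⁺/Tl is the cathode (higher E°), Al³⁺/Al the anode: E°cell = -0.35 − (-1.66) = +1.31 V, n = 3.
Overall: 3 Tl⁺(aq) + Al(s) → 3 Tl(s) + Al³⁺(aq)
Q = [Al³⁺] / ([Tl⁺]^3); log Q = 7.210.
E = E° − (0.0592/n) log Q = +1.31 − (0.0592/3)(7.210) = +1.168 V.

+1.168 V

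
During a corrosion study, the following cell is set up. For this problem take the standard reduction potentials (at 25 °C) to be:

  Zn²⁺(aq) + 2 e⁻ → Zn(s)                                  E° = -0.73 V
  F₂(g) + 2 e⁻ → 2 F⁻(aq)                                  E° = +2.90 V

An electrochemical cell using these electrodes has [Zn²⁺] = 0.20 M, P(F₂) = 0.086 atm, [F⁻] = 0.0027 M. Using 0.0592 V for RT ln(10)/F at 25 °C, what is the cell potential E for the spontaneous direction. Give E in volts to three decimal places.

F₂/F⁻ is the cathode (higher E°), Zn²⁺/Zn the anode: E°cell = +2.90 − (-0.73) = +3.63 V, n = 2.
Overall: F₂(g) + Zn(s) → 2 F⁻(aq) + Zn²⁺(aq)
Q = [F⁻]^2·[Zn²⁺] / (P(F₂)); log Q = -4.771.
E = E° − (0.0592/n) log Q = +3.63 − (0.0592/2)(-4.771) = +3.771 V.

+3.771 V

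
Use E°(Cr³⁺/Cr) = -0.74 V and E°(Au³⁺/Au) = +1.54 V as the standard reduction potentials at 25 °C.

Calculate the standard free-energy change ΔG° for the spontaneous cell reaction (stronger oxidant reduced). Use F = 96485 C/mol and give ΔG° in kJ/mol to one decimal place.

Au³⁺/Au (E° = +1.54 V) is the cathode; Cr³⁺/Cr (E° = -0.74 V) is the anode, so E°cell = +2.28 V.
Balancing electrons gives n = 3 (lcm of 3 and 3).
ΔG° = −nFE° = −(3)(96485)(+2.28) = -659,957 J = -660.0 kJ/mol.

-660.0 kJ/mol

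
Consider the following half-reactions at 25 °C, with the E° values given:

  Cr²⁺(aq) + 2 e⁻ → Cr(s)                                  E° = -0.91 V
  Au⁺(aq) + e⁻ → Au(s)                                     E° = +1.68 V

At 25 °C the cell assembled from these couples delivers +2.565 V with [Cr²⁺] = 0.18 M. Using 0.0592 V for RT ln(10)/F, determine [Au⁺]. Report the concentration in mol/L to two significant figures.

0.16 M

Au⁺/Au is the cathode, Cr²⁺/Cr the anode: E°cell = +2.59 V, n = 2.
Overall reaction: 2 Au⁺(aq) + Cr(s) → 2 Au(s) + Cr²⁺(aq); Q = [Cr²⁺]^1/[Au⁺]^2.
From E = E° − (0.0592/n) log Q: log Q = (E° − E)·n/0.0592 = (+2.59 − (+2.565))·2/0.0592 = 0.8446.
So 2·log[Au⁺] = 1·log(0.18) − log Q = -0.7447 − (0.8446) = -1.5893; log[Au⁺] = -1.5893 / 2 = -0.7946; [Au⁺] = 10^(-0.7946) ≈ 0.16 M.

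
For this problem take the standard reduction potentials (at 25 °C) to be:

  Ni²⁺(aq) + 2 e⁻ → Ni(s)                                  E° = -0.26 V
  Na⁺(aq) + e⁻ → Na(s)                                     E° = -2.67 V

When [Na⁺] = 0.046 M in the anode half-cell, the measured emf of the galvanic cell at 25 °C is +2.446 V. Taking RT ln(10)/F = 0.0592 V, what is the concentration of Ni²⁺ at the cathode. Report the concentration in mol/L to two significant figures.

0.035 M

Ni²⁺/Ni is the cathode, Na⁺/Na the anode: E°cell = +2.41 V, n = 2.
Overall reaction: Ni²⁺(aq) + 2 Na(s) → Ni(s) + 2 Na⁺(aq); Q = [Na⁺]^2/[Ni²⁺]^1.
From E = E° − (0.0592/n) log Q: log Q = (E° − E)·n/0.0592 = (+2.41 − (+2.446))·2/0.0592 = -1.2162.
So 1·log[Ni²⁺] = 2·log(0.046) − log Q = -2.6745 − (-1.2162) = -1.4583; [Ni²⁺] = 10^(-1.4583) ≈ 0.035 M.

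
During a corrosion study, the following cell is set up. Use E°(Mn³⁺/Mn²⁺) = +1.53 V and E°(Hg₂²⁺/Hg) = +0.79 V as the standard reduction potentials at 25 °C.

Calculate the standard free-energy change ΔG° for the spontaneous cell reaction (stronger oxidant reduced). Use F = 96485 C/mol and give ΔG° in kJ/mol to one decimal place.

-142.8 kJ/mol

Mn³⁺/Mn²⁺ (E° = +1.53 V) is the cathode; Hg₂²⁺/Hg (E° = +0.79 V) is the anode, so E°cell = +0.74 V.
Balancing electrons gives n = 2 (lcm of 1 and 2).
ΔG° = −nFE° = −(2)(96485)(+0.74) = -142,798 J = -142.8 kJ/mol.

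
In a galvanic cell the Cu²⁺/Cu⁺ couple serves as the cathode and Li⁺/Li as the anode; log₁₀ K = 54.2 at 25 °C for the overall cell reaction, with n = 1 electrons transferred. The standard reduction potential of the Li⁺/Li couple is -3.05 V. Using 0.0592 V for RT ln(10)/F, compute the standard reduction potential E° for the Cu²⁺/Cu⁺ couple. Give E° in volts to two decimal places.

E°cell = (0.0592/n)·log K = (0.0592/1)(54.2) = +3.209 V.
Since Cu²⁺/Cu⁺ is the cathode and Li⁺/Li the anode, E°cell = E°(Cu²⁺/Cu⁺) − E°(Li⁺/Li).
So E°(Cu²⁺/Cu⁺) = E°cell + E°(Li⁺/Li) = +3.209 + (-3.05) = +0.16 V.

+0.16 V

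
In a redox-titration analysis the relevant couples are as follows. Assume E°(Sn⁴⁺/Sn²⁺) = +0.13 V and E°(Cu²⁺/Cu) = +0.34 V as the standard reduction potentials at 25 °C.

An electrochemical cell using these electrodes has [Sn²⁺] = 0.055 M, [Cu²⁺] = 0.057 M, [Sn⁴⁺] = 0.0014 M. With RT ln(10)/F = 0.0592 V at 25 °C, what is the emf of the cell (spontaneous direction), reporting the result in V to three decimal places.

+0.220 V

Cu²⁺/Cu is the cathode (higher E°), Sn⁴⁺/Sn²⁺ the anode: E°cell = +0.34 − (+0.13) = +0.21 V, n = 2.
Overall: Cu²⁺(aq) + Sn²⁺(aq) → Cu(s) + Sn⁴⁺(aq)
Q = [Sn⁴⁺] / ([Cu²⁺]·[Sn²⁺]); log Q = -0.350.
E = E° − (0.0592/n) log Q = +0.21 − (0.0592/2)(-0.350) = +0.220 V.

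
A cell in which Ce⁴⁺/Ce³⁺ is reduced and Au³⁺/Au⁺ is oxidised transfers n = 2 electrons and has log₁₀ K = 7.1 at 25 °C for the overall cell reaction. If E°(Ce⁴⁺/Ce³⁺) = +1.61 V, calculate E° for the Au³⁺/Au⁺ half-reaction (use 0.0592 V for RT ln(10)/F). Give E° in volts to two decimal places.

+1.40 V

E°cell = (0.0592/n)·log K = (0.0592/2)(7.1) = +0.210 V.
Since Ce⁴⁺/Ce³⁺ is the cathode and Au³⁺/Au⁺ the anode, E°cell = E°(Ce⁴⁺/Ce³⁺) − E°(Au³⁺/Au⁺).
So E°(Au³⁺/Au⁺) = E°(Ce⁴⁺/Ce³⁺) − E°cell = (+1.61) − (+0.210) = +1.40 V.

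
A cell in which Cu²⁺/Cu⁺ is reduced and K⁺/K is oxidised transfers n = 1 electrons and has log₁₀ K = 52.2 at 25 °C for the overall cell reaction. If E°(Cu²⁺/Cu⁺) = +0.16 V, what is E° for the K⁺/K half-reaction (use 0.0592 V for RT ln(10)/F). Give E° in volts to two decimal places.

-2.93 V

E°cell = (0.0592/n)·log K = (0.0592/1)(52.2) = +3.090 V.
Since Cu²⁺/Cu⁺ is the cathode and K⁺/K the anode, E°cell = E°(Cu²⁺/Cu⁺) − E°(K⁺/K).
So E°(K⁺/K) = E°(Cu²⁺/Cu⁺) − E°cell = (+0.16) − (+3.090) = -2.93 V.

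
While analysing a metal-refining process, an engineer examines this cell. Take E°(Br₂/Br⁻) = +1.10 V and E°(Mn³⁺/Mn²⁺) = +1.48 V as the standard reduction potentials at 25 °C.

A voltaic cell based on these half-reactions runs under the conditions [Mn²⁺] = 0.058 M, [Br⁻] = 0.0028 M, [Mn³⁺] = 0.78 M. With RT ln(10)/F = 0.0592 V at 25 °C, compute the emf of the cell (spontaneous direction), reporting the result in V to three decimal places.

+0.296 V

Mn³⁺/Mn²⁺ is the cathode (higher E°), Br₂/Br⁻ the anode: E°cell = +1.48 − (+1.10) = +0.38 V, n = 2.
Overall: 2 Mn³⁺(aq) + 2 Br⁻(aq) → 2 Mn²⁺(aq) + Br₂(l)
Q = [Mn²⁺]^2 / ([Mn³⁺]^2·[Br⁻]^2); log Q = 2.848.
E = E° − (0.0592/n) log Q = +0.38 − (0.0592/2)(2.848) = +0.296 V.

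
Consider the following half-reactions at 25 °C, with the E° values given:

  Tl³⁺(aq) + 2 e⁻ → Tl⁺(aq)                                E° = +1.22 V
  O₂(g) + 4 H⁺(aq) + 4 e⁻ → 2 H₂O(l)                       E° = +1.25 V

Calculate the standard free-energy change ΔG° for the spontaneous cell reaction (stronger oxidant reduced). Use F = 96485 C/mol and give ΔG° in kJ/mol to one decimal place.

O₂/H₂O (E° = +1.25 V) is the cathode; Tl³⁺/Tl⁺ (E° = +1.22 V) is the anode, so E°cell = +0.03 V.
Balancing electrons gives n = 4 (lcm of 4 and 2).
ΔG° = −nFE° = −(4)(96485)(+0.03) = -11,578 J = -11.6 kJ/mol.

-11.6 kJ/mol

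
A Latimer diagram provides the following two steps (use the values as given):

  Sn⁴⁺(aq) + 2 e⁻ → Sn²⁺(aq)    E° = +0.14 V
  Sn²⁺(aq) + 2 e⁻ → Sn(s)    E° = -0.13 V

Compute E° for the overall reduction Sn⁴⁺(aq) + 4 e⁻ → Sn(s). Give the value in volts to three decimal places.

Adding the free-energy changes (−nFE°) of the two steps gives −n₃FE°₃ = −n₁FE°₁ − n₂FE°₂.
E°₃ = (2×+0.14 + 2×-0.13) / 4 = (+0.020) / 4 = +0.005 V.

+0.005 V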